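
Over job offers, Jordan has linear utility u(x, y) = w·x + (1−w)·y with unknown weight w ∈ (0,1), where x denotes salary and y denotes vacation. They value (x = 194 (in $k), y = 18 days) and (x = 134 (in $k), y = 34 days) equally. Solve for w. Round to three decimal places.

w = 0.211

u(194,18) = u(134,34) means w·194 + (1−w)·18 = w·134 + (1−w)·34.
Collecting terms: w·60 = (1−w)·16.
So w/(1−w) = 16/60 = 0.2667, giving w = 16/(60+16) = 0.211.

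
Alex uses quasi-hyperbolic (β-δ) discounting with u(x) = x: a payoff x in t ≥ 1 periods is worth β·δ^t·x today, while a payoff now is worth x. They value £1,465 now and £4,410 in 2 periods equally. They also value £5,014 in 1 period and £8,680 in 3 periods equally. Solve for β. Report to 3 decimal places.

Both payoffs in the second observation are in the future, so β drops out: δ^1·5014 = δ^3·8680 ⇒ δ^2 = 5014/8680 = 0.57765, so δ = 0.76003.
The first indifference: 1465 = β·δ^2·4410, so β = 1465/(δ^2·4410) = 1465/(0.57765·4410) ≈ 0.575.

β ≈ 0.575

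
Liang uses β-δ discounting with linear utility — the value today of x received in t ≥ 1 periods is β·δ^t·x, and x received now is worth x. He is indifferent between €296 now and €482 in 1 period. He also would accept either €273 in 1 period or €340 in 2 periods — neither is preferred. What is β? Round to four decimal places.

The second indifference involves only future payoffs, so β cancels: β·δ^1·273 = β·δ^2·340, giving δ = 273/340 = 0.80294.
Substituting δ into 296 = β·δ·482: β = 296/(387.018) ≈ 0.7648.

β ≈ 0.7648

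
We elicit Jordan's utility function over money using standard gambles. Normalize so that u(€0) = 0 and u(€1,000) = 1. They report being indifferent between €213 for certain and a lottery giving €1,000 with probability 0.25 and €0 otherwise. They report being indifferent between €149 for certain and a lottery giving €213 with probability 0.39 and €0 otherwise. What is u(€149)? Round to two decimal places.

0.10

The first gamble pins u(€213): it must equal 0.25·1 + 0.75·0 = 0.25.
Then u(€149) = 0.39·u(€213) + 0.61·u(€0) = 0.39·0.25 + 0.61·0.00 = 0.0975.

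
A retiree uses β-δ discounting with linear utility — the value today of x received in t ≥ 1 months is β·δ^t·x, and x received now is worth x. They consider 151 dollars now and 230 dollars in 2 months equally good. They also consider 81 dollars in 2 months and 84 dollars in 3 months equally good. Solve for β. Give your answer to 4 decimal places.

From the later pair, β·δ^2·81 = β·δ^3·84; dividing through, δ = 81/84 = 0.96429.
Now use the now-vs-future pair: 151 = β·δ^2·230 gives β = 151/(0.92985·230) ≈ 0.7061.

β ≈ 0.7061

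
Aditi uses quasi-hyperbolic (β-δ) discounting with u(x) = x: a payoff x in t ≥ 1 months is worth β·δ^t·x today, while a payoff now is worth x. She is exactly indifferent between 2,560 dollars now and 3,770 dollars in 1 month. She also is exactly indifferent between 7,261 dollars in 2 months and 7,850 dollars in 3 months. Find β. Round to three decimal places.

Both payoffs in the second observation are in the future, so β drops out: δ^2·7261 = δ^3·7850 ⇒ δ = 7261/7850 = 0.92497.
The first indifference: 2560 = β·δ·3770, so β = 2560/(δ·3770) = 2560/(0.92497·3770) ≈ 0.734.

β ≈ 0.734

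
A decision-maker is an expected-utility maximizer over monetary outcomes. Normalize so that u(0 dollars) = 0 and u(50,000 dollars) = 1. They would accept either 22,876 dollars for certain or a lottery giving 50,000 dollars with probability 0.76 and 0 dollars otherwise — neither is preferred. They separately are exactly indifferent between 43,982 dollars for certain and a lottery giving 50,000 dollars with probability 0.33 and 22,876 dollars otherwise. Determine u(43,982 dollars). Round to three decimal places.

The first gamble pins u(22,876 dollars): it must equal 0.76·1 + 0.24·0 = 0.76.
Chaining: u(43,982 dollars) = 0.33·1.00 + 0.67·0.76 = 0.8392.

0.839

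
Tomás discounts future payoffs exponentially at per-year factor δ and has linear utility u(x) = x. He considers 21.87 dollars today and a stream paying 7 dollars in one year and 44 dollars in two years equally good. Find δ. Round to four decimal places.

δ ≈ 0.6299

Equating present values: 21.87 = 7δ + 44δ².
Rearranged: 44δ² + 7δ − 21.87 = 0.
By the quadratic formula (taking the positive root), δ = (−7 + √3898.12) / 88 ≈ 0.6299.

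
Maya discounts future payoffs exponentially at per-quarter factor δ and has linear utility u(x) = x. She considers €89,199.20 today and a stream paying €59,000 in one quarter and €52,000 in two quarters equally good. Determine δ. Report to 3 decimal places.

δ ≈ 0.860

Equating present values: 89199.20 = 59000δ + 52000δ².
That is, 52000δ² + 59000δ − 89199.20 = 0, a quadratic in δ.
By the quadratic formula (taking the positive root), δ = (−59000 + √22034433600.00) / 104000 ≈ 0.860.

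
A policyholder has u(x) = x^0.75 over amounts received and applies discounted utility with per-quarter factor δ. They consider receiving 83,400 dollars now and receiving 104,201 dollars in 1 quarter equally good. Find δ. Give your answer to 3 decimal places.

Equating discounted utilities: u(83400) = δ·u(104201) ⇒ δ = u(83400)/u(104201).
With u(x) = x^0.75: δ = 83400^0.75/104201^0.75 = (83400/104201)^0.75 = 0.84620.

δ ≈ 0.846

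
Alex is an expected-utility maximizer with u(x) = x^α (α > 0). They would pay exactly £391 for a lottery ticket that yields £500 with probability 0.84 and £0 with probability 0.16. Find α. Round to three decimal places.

EU(lottery) = 0.84·500^α + 0.16·0 = 0.84·500^α.
Setting u(391) equal to that: 391^α = 0.84·500^α ⇒ (391/500)^α = 0.84.
Take logs: α = ln 0.84 / ln(391/500) ≈ 0.70904.

α ≈ 0.709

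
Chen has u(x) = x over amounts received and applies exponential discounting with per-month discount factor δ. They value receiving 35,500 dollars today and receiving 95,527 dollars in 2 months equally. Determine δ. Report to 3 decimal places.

δ ≈ 0.610

Equating discounted utilities: u(35500) = δ^2·u(95527) ⇒ δ^2 = u(35500)/u(95527).
With u(x) = x: δ^2 = 35500/95527 = 0.37162.
Taking the square root: δ = 0.37162^(1/2) ≈ 0.610.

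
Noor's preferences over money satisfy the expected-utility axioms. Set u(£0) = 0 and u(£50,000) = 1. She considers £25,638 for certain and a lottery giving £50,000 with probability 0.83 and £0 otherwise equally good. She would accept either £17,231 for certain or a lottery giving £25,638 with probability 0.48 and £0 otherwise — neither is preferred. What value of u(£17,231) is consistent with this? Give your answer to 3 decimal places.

0.398

First, u(£25,638) = 0.83·u(£50,000) + 0.17·u(£0) = 0.83.
The second indifference gives u(£17,231) = 0.48·u(£25,638) + 0.52·u(£0) = 0.48·0.83 + 0.52·0.00 = 0.3984.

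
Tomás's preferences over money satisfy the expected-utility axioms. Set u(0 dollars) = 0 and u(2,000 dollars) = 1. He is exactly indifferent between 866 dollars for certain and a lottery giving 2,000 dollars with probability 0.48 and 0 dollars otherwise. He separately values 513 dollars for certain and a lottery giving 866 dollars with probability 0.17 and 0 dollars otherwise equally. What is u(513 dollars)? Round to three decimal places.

The first gamble pins u(866 dollars): it must equal 0.48·1 + 0.52·0 = 0.48.
The second indifference gives u(513 dollars) = 0.17·u(866 dollars) + 0.83·u(0 dollars) = 0.17·0.48 + 0.83·0.00 = 0.0816.

0.082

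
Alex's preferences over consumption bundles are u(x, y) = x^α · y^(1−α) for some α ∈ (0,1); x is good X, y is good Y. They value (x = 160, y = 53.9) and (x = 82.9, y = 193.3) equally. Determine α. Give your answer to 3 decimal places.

α ≈ 0.660

Indifference: 160^α · 53.9^(1−α) = 82.9^α · 193.3^(1−α).
(160/82.9)^α = (193.3/53.9)^(1−α); take logs: α·ln(160/82.9) = (1−α)·ln(193.3/53.9), i.e. α·0.657539 = (1−α)·1.277113.
So α/(1−α) = (1.277113)/(0.657539) = 1.942262, and α = 1.942262/2.942262 ≈ 0.660.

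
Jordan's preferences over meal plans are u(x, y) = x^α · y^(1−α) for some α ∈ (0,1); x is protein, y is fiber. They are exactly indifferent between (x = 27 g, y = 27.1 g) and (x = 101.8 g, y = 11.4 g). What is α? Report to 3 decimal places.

Set the two utilities equal: 27^α·27.1^(1−α) = 101.8^α·11.4^(1−α).
Rearrange to (27/101.8)^α = (11.4/27.1)^(1−α) and take logs: α·-1.327173 = (1−α)·-0.865920.
Thus α·(-2.193093) = -0.865920, so α = -0.865920/-2.193093 ≈ 0.395.

α ≈ 0.395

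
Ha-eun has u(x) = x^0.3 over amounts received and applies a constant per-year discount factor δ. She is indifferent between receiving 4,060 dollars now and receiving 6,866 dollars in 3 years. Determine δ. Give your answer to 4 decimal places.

δ ≈ 0.9488

Indifference means u(4060) = δ^3 · u(6866), so δ^3 = u(4060)/u(6866).
Since u(x) = x^0.3, δ^3 = (4060/6866)^0.3 = 0.59132^0.3 = 0.85417.
So δ = 0.85417^(1/3) ≈ 0.9488.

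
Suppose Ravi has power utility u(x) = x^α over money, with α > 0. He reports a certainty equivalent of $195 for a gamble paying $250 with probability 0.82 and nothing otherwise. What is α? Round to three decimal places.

EU(lottery) = 0.82·250^α + 0.18·0 = 0.82·250^α.
Indifference: 195^α = 0.82·250^α, so (195/250)^α = 0.82.
Take logs: α = ln 0.82 / ln(195/250) ≈ 0.79872.

α ≈ 0.799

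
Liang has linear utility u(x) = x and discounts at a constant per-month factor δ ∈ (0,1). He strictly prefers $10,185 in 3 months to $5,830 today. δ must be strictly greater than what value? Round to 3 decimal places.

Comparing present values: 5830 < δ^3·10185.
Hence δ^3 > 5830/10185 = 0.57241, and x ↦ x^(1/3) is increasing on (0,∞).
δ > 0.57241^(1/3) = 0.830.

δ > 0.830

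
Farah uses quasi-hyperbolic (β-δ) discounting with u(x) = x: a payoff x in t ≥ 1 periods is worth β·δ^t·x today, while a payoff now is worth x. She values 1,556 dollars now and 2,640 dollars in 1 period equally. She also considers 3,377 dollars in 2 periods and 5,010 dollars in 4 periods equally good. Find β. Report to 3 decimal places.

β ≈ 0.718

The second indifference involves only future payoffs, so β cancels: β·δ^2·3377 = β·δ^4·5010, giving δ^2 = 3377/5010 = 0.67405, so δ = 0.82101.
The first indifference: 1556 = β·δ·2640, so β = 1556/(δ·2640) = 1556/(0.82101·2640) ≈ 0.718.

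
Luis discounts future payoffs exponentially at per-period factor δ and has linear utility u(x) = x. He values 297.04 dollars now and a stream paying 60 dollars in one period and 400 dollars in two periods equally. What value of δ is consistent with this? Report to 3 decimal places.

Equating present values: 297.04 = 60δ + 400δ².
Rearranged: 400δ² + 60δ − 297.04 = 0.
By the quadratic formula (taking the positive root), δ = (−60 + √478864.00) / 800 ≈ 0.790.

δ ≈ 0.790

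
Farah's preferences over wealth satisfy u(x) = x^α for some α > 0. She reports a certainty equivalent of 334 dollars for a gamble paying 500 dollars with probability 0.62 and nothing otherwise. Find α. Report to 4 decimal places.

α ≈ 1.1848

The lottery's expected utility is 0.62·u(500) + 0.38·u(0) = 0.62·500^α (since u(0) = 0 for α > 0).
Setting u(334) equal to that: 334^α = 0.62·500^α ⇒ (334/500)^α = 0.62.
Taking logs: α·ln(334/500) = ln(0.62), so α = -0.4780358 / -0.4034671 ≈ 1.1848.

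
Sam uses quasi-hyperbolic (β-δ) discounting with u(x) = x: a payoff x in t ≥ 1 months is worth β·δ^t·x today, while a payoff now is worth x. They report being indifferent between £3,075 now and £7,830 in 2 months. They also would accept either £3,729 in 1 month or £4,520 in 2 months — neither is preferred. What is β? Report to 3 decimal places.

The second indifference involves only future payoffs, so β cancels: β·δ^1·3729 = β·δ^2·4520, giving δ = 3729/4520 = 0.82500.
Substituting δ into 3075 = β·δ^2·7830: β = 3075/(5329.294) ≈ 0.577.

β ≈ 0.577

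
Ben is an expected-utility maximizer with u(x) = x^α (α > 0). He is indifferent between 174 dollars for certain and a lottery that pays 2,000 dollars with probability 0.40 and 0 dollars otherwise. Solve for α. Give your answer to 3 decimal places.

Since u(0) = 0, the lottery's EU is 0.40·2000^α.
Indifference: 174^α = 0.40·2000^α, so (174/2000)^α = 0.40.
Taking logs: α·ln(174/2000) = ln(0.40), so α = -0.916291 / -2.441847 ≈ 0.375.

α ≈ 0.375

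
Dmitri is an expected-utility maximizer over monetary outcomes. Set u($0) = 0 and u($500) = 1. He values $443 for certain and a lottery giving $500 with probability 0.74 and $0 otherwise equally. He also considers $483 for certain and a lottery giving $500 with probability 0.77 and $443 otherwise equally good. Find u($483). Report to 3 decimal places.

0.940

From the first indifference, u($443) = 0.74·u($500) + 0.26·u($0) = 0.74·1 + 0.26·0 = 0.74.
Then u($483) = 0.77·u($500) + 0.23·u($443) = 0.77·1.00 + 0.23·0.74 = 0.9402.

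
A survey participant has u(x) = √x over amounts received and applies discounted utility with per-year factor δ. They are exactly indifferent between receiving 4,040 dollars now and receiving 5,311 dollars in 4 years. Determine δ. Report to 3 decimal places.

δ ≈ 0.966

The payoff in 4 years is discounted by δ^4, so u(4040) = δ^4·u(5311) and δ^4 = u(4040)/u(5311).
With u(x) = √x: δ^4 = √4040/√5311 = √(4040/5311) = 0.87217.
So δ = 0.87217^(1/4) ≈ 0.966.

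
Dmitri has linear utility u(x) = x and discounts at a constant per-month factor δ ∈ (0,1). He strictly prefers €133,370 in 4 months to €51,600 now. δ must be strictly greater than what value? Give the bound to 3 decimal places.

δ > 0.789

The preference means 51600 < δ^4·133370.
So δ^4 > 51600/133370 = 0.38689; taking the 4th root of both positive sides preserves the inequality.
δ > 0.38689^(1/4) = 0.789.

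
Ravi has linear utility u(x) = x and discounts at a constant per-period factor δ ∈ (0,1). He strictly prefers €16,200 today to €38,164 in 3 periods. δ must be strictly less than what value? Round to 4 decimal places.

δ < 0.7515

The preference means 16200 > δ^3·38164.
So δ^3 < 16200/38164 = 0.42448; taking the cube root of both positive sides preserves the inequality.
δ < (16200/38164)^(1/3) ≈ 0.7515.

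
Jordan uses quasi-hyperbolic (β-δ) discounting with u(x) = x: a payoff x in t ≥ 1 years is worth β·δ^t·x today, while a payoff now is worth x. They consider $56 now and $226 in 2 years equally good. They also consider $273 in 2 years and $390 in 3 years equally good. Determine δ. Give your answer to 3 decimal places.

Both payoffs in the second observation are in the future, so β drops out: δ^2·273 = δ^3·390 ⇒ δ = 273/390 = 0.70000.

δ ≈ 0.700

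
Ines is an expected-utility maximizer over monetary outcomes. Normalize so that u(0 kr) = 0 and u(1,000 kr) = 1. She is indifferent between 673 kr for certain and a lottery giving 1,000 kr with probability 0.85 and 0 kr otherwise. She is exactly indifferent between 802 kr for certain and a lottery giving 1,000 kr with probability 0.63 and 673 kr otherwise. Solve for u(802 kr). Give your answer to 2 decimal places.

From the first indifference, u(673 kr) = 0.85·u(1,000 kr) + 0.15·u(0 kr) = 0.85·1 + 0.15·0 = 0.85.
The second indifference gives u(802 kr) = 0.63·u(1,000 kr) + 0.37·u(673 kr) = 0.63·1.00 + 0.37·0.85 = 0.9445.

0.94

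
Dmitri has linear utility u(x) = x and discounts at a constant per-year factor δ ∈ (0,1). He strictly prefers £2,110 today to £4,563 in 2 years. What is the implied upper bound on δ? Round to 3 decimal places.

Under u(x) = x this choice says 2110 > δ^2·4563.
So δ^2 < 2110/4563 = 0.46242; taking the square root of both positive sides preserves the inequality.
δ < (2110/4563)^(1/2) ≈ 0.680.

δ < 0.680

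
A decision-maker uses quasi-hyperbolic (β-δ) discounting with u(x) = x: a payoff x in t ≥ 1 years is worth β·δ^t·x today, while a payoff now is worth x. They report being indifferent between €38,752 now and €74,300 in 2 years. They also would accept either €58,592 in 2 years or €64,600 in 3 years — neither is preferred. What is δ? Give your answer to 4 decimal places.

From the later pair, β·δ^2·58592 = β·δ^3·64600; dividing through, δ = 58592/64600 = 0.90700.

δ ≈ 0.9070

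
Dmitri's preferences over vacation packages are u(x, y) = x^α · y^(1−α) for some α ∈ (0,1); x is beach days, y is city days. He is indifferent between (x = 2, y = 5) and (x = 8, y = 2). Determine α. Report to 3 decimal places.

α ≈ 0.398

Indifference: 2^α · 5^(1−α) = 8^α · 2^(1−α).
(2/8)^α = (2/5)^(1−α); take logs: α·ln(2/8) = (1−α)·ln(2/5), i.e. α·-1.386294 = (1−α)·-0.916291.
With A = -1.386294 and B = -0.916291: α·A = (1−α)·B, so α = B/(A+B) = -0.916291/-2.302585 ≈ 0.398.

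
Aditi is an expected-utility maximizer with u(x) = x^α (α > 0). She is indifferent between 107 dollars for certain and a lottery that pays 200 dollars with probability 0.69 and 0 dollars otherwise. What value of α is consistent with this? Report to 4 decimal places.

α ≈ 0.5932

EU(lottery) = 0.69·200^α + 0.31·0 = 0.69·200^α.
Indifference: 107^α = 0.69·200^α, so (107/200)^α = 0.69.
Take logs: α = ln 0.69 / ln(107/200) ≈ 0.593238.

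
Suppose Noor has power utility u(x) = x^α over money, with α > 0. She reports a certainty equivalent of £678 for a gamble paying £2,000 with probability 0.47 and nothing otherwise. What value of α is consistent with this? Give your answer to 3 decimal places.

The lottery's expected utility is 0.47·u(2000) + 0.53·u(0) = 0.47·2000^α (since u(0) = 0 for α > 0).
Indifference: 678^α = 0.47·2000^α, so (678/2000)^α = 0.47.
Taking logs: α·ln(678/2000) = ln(0.47), so α = -0.755023 / -1.081755 ≈ 0.698.

α ≈ 0.698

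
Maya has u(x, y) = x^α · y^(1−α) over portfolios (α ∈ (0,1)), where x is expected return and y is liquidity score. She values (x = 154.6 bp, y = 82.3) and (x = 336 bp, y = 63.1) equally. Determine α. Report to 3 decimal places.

The Cobb–Douglas utilities coincide, so 154.6^α·82.3^(1−α) = 336^α·63.1^(1−α).
Rearrange to (154.6/336)^α = (63.1/82.3)^(1−α) and take logs: α·-0.776270 = (1−α)·-0.265650.
Thus α·(-1.041920) = -0.265650, so α = -0.265650/-1.041920 ≈ 0.255.

α ≈ 0.255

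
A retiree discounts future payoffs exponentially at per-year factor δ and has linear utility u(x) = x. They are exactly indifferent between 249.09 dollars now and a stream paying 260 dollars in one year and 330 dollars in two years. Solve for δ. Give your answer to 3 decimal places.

δ ≈ 0.560

The stream is worth 260δ + 330δ² today, so 260δ + 330δ² = 249.09.
That is, 330δ² + 260δ − 249.09 = 0, a quadratic in δ.
The positive root is δ = [−260 + √(260² + 4·330·249.09)] / (2·330) = (−260 + 629.602)/660 ≈ 0.560.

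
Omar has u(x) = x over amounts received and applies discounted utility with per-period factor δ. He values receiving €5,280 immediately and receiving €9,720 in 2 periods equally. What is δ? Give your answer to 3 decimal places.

Indifference means u(5280) = δ^2 · u(9720), so δ^2 = u(5280)/u(9720).
With u(x) = x: δ^2 = 5280/9720 = 0.54321.
Taking the square root: δ = 0.54321^(1/2) ≈ 0.737.

δ ≈ 0.737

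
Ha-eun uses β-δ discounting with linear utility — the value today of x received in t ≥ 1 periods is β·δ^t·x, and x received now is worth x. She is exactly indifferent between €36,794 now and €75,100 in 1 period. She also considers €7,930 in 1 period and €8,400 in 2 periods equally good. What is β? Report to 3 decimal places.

From the later pair, β·δ^1·7930 = β·δ^2·8400; dividing through, δ = 7930/8400 = 0.94405.
The first indifference: 36794 = β·δ·75100, so β = 36794/(δ·75100) = 36794/(0.94405·75100) ≈ 0.519.

β ≈ 0.519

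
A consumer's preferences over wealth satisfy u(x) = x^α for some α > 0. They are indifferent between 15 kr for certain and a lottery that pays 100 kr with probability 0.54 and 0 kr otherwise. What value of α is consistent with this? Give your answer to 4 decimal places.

The lottery's expected utility is 0.54·u(100) + 0.46·u(0) = 0.54·100^α (since u(0) = 0 for α > 0).
Indifference: 15^α = 0.54·100^α, so (15/100)^α = 0.54.
Taking logs: α·ln(15/100) = ln(0.54), so α = -0.6161861 / -1.8971200 ≈ 0.3248.

α ≈ 0.3248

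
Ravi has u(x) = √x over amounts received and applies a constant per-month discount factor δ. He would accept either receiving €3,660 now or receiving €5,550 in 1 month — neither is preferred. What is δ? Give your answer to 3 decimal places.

δ ≈ 0.812

The payoff in 1 month is discounted by δ, so u(3660) = δ·u(5550) and δ = u(3660)/u(5550).
Since u(x) = √x, δ = √(3660/5550) = 0.81207.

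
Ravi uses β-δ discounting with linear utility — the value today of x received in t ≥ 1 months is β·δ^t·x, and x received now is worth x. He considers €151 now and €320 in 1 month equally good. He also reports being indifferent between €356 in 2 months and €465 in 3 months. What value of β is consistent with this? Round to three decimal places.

Both payoffs in the second observation are in the future, so β drops out: δ^2·356 = δ^3·465 ⇒ δ = 356/465 = 0.76559.
The first indifference: 151 = β·δ·320, so β = 151/(δ·320) = 151/(0.76559·320) ≈ 0.616.

β ≈ 0.616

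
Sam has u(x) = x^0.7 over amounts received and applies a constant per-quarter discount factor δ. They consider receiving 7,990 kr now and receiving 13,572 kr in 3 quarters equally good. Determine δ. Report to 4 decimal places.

δ ≈ 0.8837

Indifference means u(7990) = δ^3 · u(13572), so δ^3 = u(7990)/u(13572).
With u(x) = x^0.7: δ^3 = 7990^0.7/13572^0.7 = (7990/13572)^0.7 = 0.69013.
Hence δ = (0.69013)^(1/3) = 0.883712.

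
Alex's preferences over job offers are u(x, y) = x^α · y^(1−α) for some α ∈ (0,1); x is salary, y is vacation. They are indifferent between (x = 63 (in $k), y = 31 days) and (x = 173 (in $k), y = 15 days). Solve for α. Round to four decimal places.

Indifference: 63^α · 31^(1−α) = 173^α · 15^(1−α).
(63/173)^α = (15/31)^(1−α); take logs: α·ln(63/173) = (1−α)·ln(15/31), i.e. α·-1.0101569 = (1−α)·-0.7259370.
So α/(1−α) = (-0.7259370)/(-1.0101569) = 0.7186379, and α = 0.7186379/1.7186379 ≈ 0.4181.

α ≈ 0.4181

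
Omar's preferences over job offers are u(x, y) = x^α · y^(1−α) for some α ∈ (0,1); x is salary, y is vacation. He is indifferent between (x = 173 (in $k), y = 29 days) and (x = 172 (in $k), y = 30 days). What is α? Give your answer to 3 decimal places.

Set the two utilities equal: 173^α·29^(1−α) = 172^α·30^(1−α).
Taking logs: α·ln 173 + (1−α)·ln 29 = α·ln 172 + (1−α)·ln 30, i.e. α·0.005797 = (1−α)·0.033902.
With A = 0.005797 and B = 0.033902: α·A = (1−α)·B, so α = B/(A+B) = 0.033902/0.039699 ≈ 0.854.

α ≈ 0.854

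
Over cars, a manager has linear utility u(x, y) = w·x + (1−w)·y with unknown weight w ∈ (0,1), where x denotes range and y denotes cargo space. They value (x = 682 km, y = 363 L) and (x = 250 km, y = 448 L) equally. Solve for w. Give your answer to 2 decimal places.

Equating utilities: w·682 + (1−w)·363 = w·250 + (1−w)·448.
Collecting terms: w·432 = (1−w)·85.
Hence w = 85/(432+85) = 85/517 = 0.16.

w = 0.16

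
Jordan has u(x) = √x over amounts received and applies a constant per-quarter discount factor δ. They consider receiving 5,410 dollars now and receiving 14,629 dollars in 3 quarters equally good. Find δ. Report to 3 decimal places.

The payoff in 3 quarters is discounted by δ^3, so u(5410) = δ^3·u(14629) and δ^3 = u(5410)/u(14629).
With u(x) = √x: δ^3 = √5410/√14629 = √(5410/14629) = 0.60812.
Taking the cube root: δ = 0.60812^(1/3) ≈ 0.847.

δ ≈ 0.847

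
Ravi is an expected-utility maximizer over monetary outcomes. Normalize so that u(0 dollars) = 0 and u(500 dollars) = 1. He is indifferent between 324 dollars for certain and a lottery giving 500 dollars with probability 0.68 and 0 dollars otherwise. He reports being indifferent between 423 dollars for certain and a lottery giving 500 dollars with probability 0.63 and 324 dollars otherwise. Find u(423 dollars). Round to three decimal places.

From the first indifference, u(324 dollars) = 0.68·u(500 dollars) + 0.32·u(0 dollars) = 0.68·1 + 0.32·0 = 0.68.
The second indifference gives u(423 dollars) = 0.63·u(500 dollars) + 0.37·u(324 dollars) = 0.63·1.00 + 0.37·0.68 = 0.8816.

0.882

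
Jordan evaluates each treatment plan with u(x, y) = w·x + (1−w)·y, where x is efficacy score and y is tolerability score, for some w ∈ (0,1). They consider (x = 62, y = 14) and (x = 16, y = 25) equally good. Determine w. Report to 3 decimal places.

w = 0.193

Equating utilities: w·62 + (1−w)·14 = w·16 + (1−w)·25.
w·(62−16) = (1−w)·(25−14), i.e. w·46 = (1−w)·11.
The marginal rate of substitution is 11/46, so w = 11/(46+11) = 0.193.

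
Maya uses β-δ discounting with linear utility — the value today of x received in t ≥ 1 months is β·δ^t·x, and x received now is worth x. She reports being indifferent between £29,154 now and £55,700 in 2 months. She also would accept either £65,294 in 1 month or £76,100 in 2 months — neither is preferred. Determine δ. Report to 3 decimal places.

δ ≈ 0.858

The second indifference involves only future payoffs, so β cancels: β·δ^1·65294 = β·δ^2·76100, giving δ = 65294/76100 = 0.85800.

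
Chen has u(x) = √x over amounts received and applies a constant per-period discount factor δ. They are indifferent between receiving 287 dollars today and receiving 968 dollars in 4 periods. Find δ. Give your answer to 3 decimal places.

δ ≈ 0.859

The payoff in 4 periods is discounted by δ^4, so u(287) = δ^4·u(968) and δ^4 = u(287)/u(968).
With u(x) = √x: δ^4 = √287/√968 = √(287/968) = 0.54451.
Taking the 4th root: δ = 0.54451^(1/4) ≈ 0.859.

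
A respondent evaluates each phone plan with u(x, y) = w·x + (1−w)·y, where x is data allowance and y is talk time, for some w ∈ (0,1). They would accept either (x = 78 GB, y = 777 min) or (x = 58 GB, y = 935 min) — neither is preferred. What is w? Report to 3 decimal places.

w = 0.888

u(78,777) = u(58,935) means w·78 + (1−w)·777 = w·58 + (1−w)·935.
w·(78−58) = (1−w)·(935−777), i.e. w·20 = (1−w)·158.
Hence w = 158/(20+158) = 158/178 = 0.888.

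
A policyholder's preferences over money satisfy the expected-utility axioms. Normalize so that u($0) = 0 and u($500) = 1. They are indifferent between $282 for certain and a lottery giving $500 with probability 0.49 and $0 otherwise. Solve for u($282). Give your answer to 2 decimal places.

0.49

u($282) equals the lottery's expected utility: 0.49·1 + 0.51·0 = 0.49.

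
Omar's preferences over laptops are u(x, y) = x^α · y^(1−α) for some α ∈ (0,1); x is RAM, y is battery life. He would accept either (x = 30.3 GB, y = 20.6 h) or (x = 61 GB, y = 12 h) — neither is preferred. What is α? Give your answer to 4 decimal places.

The Cobb–Douglas utilities coincide, so 30.3^α·20.6^(1−α) = 61^α·12^(1−α).
Rearrange to (30.3/61)^α = (12/20.6)^(1−α) and take logs: α·-0.6997262 = (1−α)·-0.5403844.
With A = -0.6997262 and B = -0.5403844: α·A = (1−α)·B, so α = B/(A+B) = -0.5403844/-1.2401106 ≈ 0.4358.

α ≈ 0.4358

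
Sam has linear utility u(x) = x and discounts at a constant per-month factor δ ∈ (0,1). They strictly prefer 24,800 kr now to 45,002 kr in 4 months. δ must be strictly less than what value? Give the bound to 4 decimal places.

δ < 0.8616

Under u(x) = x this choice says 24800 > δ^4·45002.
Dividing by 45002: δ^4 < 0.55109. Both sides are positive, so the 4th root keeps the direction.
δ < 0.55109^(1/4) = 0.8616.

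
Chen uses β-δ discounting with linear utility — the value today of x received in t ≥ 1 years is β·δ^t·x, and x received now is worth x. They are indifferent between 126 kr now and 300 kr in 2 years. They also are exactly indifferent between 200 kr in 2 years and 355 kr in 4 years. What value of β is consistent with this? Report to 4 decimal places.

β ≈ 0.7455

The second indifference involves only future payoffs, so β cancels: β·δ^2·200 = β·δ^4·355, giving δ^2 = 200/355 = 0.56338, so δ = 0.75059.
The first indifference: 126 = β·δ^2·300, so β = 126/(δ^2·300) = 126/(0.56338·300) ≈ 0.7455.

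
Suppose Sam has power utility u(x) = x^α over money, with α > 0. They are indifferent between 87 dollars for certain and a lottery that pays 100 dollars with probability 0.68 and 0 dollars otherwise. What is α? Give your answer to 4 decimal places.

The lottery's expected utility is 0.68·u(100) + 0.32·u(0) = 0.68·100^α (since u(0) = 0 for α > 0).
Equating: 87^α = 0.68·100^α, i.e. 0.8700^α = 0.68.
α = ln(0.68) / ln(87/100) = -0.3856625/-0.1392621 ≈ 2.7693.

α ≈ 2.7693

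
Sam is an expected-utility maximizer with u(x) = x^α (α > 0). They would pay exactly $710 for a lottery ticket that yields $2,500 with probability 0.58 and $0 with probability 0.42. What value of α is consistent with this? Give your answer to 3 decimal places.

Since u(0) = 0, the lottery's EU is 0.58·2500^α.
Indifference: 710^α = 0.58·2500^α, so (710/2500)^α = 0.58.
Take logs: α = ln 0.58 / ln(710/2500) ≈ 0.43274.

α ≈ 0.433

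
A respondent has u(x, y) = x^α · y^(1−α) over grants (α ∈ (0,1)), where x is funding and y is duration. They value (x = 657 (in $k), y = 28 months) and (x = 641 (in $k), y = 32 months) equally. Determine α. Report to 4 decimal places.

α ≈ 0.8441

Set the two utilities equal: 657^α·28^(1−α) = 641^α·32^(1−α).
Taking logs: α·ln 657 + (1−α)·ln 28 = α·ln 641 + (1−α)·ln 32, i.e. α·0.0246546 = (1−α)·0.1335314.
Thus α·(0.1581860) = 0.1335314, so α = 0.1335314/0.1581860 ≈ 0.8441.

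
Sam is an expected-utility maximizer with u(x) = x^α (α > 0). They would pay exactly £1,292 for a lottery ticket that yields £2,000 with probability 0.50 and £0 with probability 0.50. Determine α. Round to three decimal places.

α ≈ 1.586

EU(lottery) = 0.50·2000^α + 0.50·0 = 0.50·2000^α.
Indifference: 1292^α = 0.50·2000^α, so (1292/2000)^α = 0.50.
Take logs: α = ln 0.50 / ln(1292/2000) ≈ 1.58631.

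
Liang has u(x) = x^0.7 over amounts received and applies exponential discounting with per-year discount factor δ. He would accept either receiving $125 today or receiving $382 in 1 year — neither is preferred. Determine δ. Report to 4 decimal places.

δ ≈ 0.4575

The payoff in 1 year is discounted by δ, so u(125) = δ·u(382) and δ = u(125)/u(382).
Since u(x) = x^0.7, δ = (125/382)^0.7 = 0.32723^0.7 = 0.45750.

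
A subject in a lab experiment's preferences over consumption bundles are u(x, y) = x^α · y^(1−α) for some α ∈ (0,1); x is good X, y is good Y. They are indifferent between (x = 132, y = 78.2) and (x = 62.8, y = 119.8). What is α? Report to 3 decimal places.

α ≈ 0.365

Indifference: 132^α · 78.2^(1−α) = 62.8^α · 119.8^(1−α).
Taking logs: α·ln 132 + (1−α)·ln 78.2 = α·ln 62.8 + (1−α)·ln 119.8, i.e. α·0.742847 = (1−α)·0.426554.
With A = 0.742847 and B = 0.426554: α·A = (1−α)·B, so α = B/(A+B) = 0.426554/1.169401 ≈ 0.365.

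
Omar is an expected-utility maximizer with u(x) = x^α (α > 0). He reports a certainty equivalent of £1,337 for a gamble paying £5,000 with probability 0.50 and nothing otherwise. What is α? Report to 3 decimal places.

The lottery's expected utility is 0.50·u(5000) + 0.50·u(0) = 0.50·5000^α (since u(0) = 0 for α > 0).
Equating: 1337^α = 0.50·5000^α, i.e. 0.2674^α = 0.50.
α = ln(0.50) / ln(1337/5000) = -0.693147/-1.319010 ≈ 0.526.

α ≈ 0.526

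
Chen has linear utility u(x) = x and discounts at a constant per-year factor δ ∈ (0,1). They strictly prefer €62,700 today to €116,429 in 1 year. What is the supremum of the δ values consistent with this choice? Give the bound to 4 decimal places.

δ < 0.5385

Comparing present values: 62700 > δ·116429.
So δ < 62700/116429 = 0.53853.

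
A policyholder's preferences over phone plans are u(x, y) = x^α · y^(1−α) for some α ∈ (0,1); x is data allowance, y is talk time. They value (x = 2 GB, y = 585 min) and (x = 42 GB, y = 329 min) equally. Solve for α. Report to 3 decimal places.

α ≈ 0.159

Indifference: 2^α · 585^(1−α) = 42^α · 329^(1−α).
Rearrange to (2/42)^α = (329/585)^(1−α) and take logs: α·-3.044522 = (1−α)·-0.575554.
So α/(1−α) = (-0.575554)/(-3.044522) = 0.189046, and α = 0.189046/1.189046 ≈ 0.159.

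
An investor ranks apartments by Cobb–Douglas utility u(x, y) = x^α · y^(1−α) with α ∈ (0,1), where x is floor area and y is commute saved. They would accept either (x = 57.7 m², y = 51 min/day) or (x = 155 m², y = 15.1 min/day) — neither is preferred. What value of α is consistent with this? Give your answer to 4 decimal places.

α ≈ 0.5519

Set the two utilities equal: 57.7^α·51^(1−α) = 155^α·15.1^(1−α).
(57.7/155)^α = (15.1/51)^(1−α); take logs: α·ln(57.7/155) = (1−α)·ln(15.1/51), i.e. α·-0.9881679 = (1−α)·-1.2171309.
So α/(1−α) = (-1.2171309)/(-0.9881679) = 1.2317046, and α = 1.2317046/2.2317046 ≈ 0.5519.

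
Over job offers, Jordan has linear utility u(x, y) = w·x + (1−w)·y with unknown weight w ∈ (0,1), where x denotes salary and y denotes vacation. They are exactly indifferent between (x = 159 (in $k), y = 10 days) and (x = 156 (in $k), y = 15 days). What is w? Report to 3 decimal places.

Indifference: w·159 + (1−w)·10 = w·156 + (1−w)·15.
Rearranging, 3·w − 5·(1−w) = 0.
Hence w = 5/(3+5) = 5/8 = 0.625.

w = 0.625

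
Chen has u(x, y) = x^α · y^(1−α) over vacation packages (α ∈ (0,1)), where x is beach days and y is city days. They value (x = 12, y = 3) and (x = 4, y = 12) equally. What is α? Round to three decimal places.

Set the two utilities equal: 12^α·3^(1−α) = 4^α·12^(1−α).
Rearrange to (12/4)^α = (12/3)^(1−α) and take logs: α·1.098612 = (1−α)·1.386294.
Thus α·(2.484906) = 1.386294, so α = 1.386294/2.484906 ≈ 0.558.

α ≈ 0.558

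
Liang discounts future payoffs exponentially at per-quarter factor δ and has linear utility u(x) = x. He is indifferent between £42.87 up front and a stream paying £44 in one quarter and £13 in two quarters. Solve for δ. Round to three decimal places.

δ ≈ 0.790

Present value of the stream is 44·δ + 13·δ². Indifference gives 44δ + 13δ² = 42.87.
So 13δ² + 44δ − 42.87 = 0.
δ = (−44 + √(44² + 4·13·42.87)) / (2·13) = (−44 + √4165.24) / 26 ≈ 0.790.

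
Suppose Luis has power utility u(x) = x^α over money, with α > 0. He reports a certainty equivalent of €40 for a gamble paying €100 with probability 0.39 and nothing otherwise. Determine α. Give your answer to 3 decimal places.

EU(lottery) = 0.39·100^α + 0.61·0 = 0.39·100^α.
Setting u(40) equal to that: 40^α = 0.39·100^α ⇒ (40/100)^α = 0.39.
Taking logs: α·ln(40/100) = ln(0.39), so α = -0.941609 / -0.916291 ≈ 1.028.

α ≈ 1.028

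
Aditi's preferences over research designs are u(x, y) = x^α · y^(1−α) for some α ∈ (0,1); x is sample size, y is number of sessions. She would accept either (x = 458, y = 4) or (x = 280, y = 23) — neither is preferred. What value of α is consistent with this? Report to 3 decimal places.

α ≈ 0.780

Set the two utilities equal: 458^α·4^(1−α) = 280^α·23^(1−α).
(458/280)^α = (23/4)^(1−α); take logs: α·ln(458/280) = (1−α)·ln(23/4), i.e. α·0.492080 = (1−α)·1.749200.
With A = 0.492080 and B = 1.749200: α·A = (1−α)·B, so α = B/(A+B) = 1.749200/2.241280 ≈ 0.780.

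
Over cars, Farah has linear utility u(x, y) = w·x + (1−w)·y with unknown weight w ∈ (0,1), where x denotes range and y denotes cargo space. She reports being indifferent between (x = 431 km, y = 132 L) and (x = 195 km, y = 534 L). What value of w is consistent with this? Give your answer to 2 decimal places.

Indifference: w·431 + (1−w)·132 = w·195 + (1−w)·534.
Collecting terms: w·236 = (1−w)·402.
Hence w = 402/(236+402) = 402/638 = 0.63.

w = 0.63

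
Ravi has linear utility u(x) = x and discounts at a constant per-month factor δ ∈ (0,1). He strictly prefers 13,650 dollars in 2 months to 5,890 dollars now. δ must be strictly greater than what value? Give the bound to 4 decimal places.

δ > 0.6569

Under u(x) = x this choice says 5890 < δ^2·13650.
So δ^2 > 5890/13650 = 0.43150; taking the square root of both positive sides preserves the inequality.
δ > (5890/13650)^(1/2) ≈ 0.6569.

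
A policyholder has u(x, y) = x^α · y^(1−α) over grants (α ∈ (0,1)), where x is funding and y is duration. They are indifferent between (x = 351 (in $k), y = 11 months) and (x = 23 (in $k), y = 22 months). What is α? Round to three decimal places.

α ≈ 0.203

Indifference: 351^α · 11^(1−α) = 23^α · 22^(1−α).
Taking logs: α·ln 351 + (1−α)·ln 11 = α·ln 23 + (1−α)·ln 22, i.e. α·2.725292 = (1−α)·0.693147.
So α/(1−α) = (0.693147)/(2.725292) = 0.254339, and α = 0.254339/1.254339 ≈ 0.203.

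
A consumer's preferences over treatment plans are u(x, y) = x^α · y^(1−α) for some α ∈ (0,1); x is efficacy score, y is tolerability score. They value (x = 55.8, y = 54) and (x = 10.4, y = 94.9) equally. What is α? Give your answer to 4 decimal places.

Indifference: 55.8^α · 54^(1−α) = 10.4^α · 94.9^(1−α).
(55.8/10.4)^α = (94.9/54)^(1−α); take logs: α·ln(55.8/10.4) = (1−α)·ln(94.9/54), i.e. α·1.6799681 = (1−α)·0.5638397.
With A = 1.6799681 and B = 0.5638397: α·A = (1−α)·B, so α = B/(A+B) = 0.5638397/2.2438078 ≈ 0.2513.

α ≈ 0.2513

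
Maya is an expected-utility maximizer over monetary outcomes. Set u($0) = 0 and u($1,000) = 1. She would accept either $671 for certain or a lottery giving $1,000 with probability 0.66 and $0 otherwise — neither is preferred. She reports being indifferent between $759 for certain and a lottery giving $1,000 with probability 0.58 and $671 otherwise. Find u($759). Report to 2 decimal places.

0.86

From the first indifference, u($671) = 0.66·u($1,000) + 0.34·u($0) = 0.66·1 + 0.34·0 = 0.66.
Chaining: u($759) = 0.58·1.00 + 0.42·0.66 = 0.8572.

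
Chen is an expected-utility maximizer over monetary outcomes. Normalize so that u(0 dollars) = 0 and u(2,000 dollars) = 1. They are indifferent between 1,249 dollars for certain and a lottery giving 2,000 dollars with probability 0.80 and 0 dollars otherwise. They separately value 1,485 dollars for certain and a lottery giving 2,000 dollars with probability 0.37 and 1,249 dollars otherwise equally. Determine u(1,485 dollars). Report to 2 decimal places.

0.87

The first gamble pins u(1,249 dollars): it must equal 0.80·1 + 0.20·0 = 0.80.
Then u(1,485 dollars) = 0.37·u(2,000 dollars) + 0.63·u(1,249 dollars) = 0.37·1.00 + 0.63·0.80 = 0.8740.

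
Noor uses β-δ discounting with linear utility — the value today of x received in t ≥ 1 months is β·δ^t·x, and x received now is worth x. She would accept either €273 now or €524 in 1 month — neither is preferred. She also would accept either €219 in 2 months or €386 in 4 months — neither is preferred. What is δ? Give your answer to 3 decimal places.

From the later pair, β·δ^2·219 = β·δ^4·386; dividing through, δ^2 = 219/386 = 0.56736, so δ = 0.75323.

δ ≈ 0.753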